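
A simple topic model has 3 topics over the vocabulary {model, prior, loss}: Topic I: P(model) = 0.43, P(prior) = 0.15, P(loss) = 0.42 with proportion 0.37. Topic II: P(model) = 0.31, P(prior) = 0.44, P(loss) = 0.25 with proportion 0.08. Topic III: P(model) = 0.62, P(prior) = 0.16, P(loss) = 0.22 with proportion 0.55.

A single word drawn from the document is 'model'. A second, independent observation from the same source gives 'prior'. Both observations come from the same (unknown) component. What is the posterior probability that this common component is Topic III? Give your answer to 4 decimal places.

0.6107

Apply Bayes' rule: the posterior for each component is proportional to its prior times its likelihood at x.
Since both observations come from the same component, the likelihood for component k is f_k(x₁)·f_k(x₂).
  f_I = [0.43] × [0.15] = 0.0645
  f_II = [0.31] × [0.44] = 0.1364
  f_III = [0.62] × [0.16] = 0.0992
Prior × likelihood for each component:
  π_I·f_I = 0.37 × 0.0645 = 0.023865
  π_II·f_II = 0.08 × 0.1364 = 0.010912
  π_III·f_III = 0.55 × 0.0992 = 0.05456
Evidence: 0.023865 + 0.010912 + 0.05456 = 0.089337
So the posterior for Topic III is 0.05456 / 0.089337 ≈ 0.6107.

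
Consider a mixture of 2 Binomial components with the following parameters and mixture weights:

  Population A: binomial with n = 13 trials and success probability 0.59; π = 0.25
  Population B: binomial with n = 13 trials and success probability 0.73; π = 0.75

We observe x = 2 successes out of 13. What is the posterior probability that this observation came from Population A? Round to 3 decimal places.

0.956

The responsibility of component k is π_k f_k(x) divided by Σ_j π_j f_j(x).
Binomial probabilities:
  f_A = 0.00149424
  f_B = 2.31069e-05
Multiply by the mixture weights:
  π_A·f_A = 0.25 × 0.00149424 = 0.000373561
  π_B·f_B = 0.75 × 2.31069e-05 = 1.73302e-05
Denominator: 0.000373561 + 1.73302e-05 = 0.000390891
So the posterior for Population A is 0.000373561 / 0.000390891 ≈ 0.956.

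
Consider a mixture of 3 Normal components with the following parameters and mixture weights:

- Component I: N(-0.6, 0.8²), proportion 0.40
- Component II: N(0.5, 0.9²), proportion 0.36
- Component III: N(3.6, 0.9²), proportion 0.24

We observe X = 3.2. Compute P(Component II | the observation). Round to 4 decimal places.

The responsibility of component k is π_k f_k(x) divided by Σ_j π_j f_j(x).
Evaluate each component's likelihood at the observed value:
  L_I = 6.28688e-06
  L_II = 0.00492428
  L_III = 0.401582
Multiply by the mixture weights:
  π_I·L_I = 0.40 × 6.28688e-06 = 2.51475e-06
  π_II·L_II = 0.36 × 0.00492428 = 0.00177274
  π_III·L_III = 0.24 × 0.401582 = 0.0963797
Denominator: 2.51475e-06 + 0.00177274 + 0.0963797 = 0.0981549
P(Component II | 3.2) = 0.00177274 / 0.0981549 ≈ 0.0181

0.0181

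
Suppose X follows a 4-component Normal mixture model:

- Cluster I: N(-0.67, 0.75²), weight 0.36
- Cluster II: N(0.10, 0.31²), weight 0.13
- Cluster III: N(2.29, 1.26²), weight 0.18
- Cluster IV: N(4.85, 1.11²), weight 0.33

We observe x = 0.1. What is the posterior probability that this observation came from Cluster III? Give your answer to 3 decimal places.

Apply Bayes' rule: the posterior for each component is proportional to its prior times its likelihood at x.
Component likelihoods at x = 0.1:
  f_I = (1/(0.75·√(2π)))·exp(−(0.1−-0.67)²/(2·0.75²)) = 0.531923·exp(-0.52702) = 0.314026
  f_II = (1/(0.31·√(2π)))·exp(−(0.1−0.10)²/(2·0.31²)) = 1.286911·exp(-0.00000) = 1.28691
  f_III = (1/(1.26·√(2π)))·exp(−(0.1−2.29)²/(2·1.26²)) = 0.316621·exp(-1.51049) = 0.0699106
  f_IV = (1/(1.11·√(2π)))·exp(−(0.1−4.85)²/(2·1.11²)) = 0.359407·exp(-9.15612) = 3.79434e-05
Prior × likelihood for each component:
  π_I·f_I = 0.36 × 0.314026 = 0.113049
  π_II·f_II = 0.13 × 1.28691 = 0.167298
  π_III·f_III = 0.18 × 0.0699106 = 0.0125839
  π_IV·f_IV = 0.33 × 3.79434e-05 = 1.25213e-05
Marginal: 0.113049 + 0.167298 + 0.0125839 + 1.25213e-05 = 0.292944
So the posterior for Cluster III is 0.0125839 / 0.292944 ≈ 0.043.

0.043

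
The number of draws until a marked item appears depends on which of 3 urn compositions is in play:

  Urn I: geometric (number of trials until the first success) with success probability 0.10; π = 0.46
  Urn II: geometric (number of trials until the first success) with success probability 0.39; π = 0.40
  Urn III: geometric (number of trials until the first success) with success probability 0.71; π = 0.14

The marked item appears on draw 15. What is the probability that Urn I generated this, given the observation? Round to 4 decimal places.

0.9856

By Bayes' theorem, P(k | x) = w_k f_k(x) / Σ_j w_j f_j(x).
Evaluate each component's likelihood at the observed value:
  f_I = 0.0228768
  f_II = 0.000385196
  f_III = 2.11266e-08
Weight by the priors:
  w_I·f_I = 0.46 × 0.0228768 = 0.0105233
  w_II·f_II = 0.40 × 0.000385196 = 0.000154079
  w_III·f_III = 0.14 × 2.11266e-08 = 2.95773e-09
Sum: 0.0105233 + 0.000154079 + 2.95773e-09 = 0.0106774
P(Urn I | the observation) = 0.0105233 / 0.0106774 ≈ 0.9856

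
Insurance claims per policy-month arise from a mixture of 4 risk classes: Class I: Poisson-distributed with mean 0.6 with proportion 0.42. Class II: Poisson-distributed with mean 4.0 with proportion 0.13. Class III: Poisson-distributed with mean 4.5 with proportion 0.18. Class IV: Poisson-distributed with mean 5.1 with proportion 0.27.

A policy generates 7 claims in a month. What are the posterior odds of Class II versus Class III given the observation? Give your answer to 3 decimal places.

Posterior odds = (π_i f_i(x)) / (π_j f_j(x)); the normalising sum cancels.
Component likelihoods at x = 7 claims:
  L_I = 3.04826e-06
  L_II = 0.0595404
  L_III = 0.0823629
  L_IV = 0.108557
0.00774025 / 0.0148253 ≈ 0.522

0.522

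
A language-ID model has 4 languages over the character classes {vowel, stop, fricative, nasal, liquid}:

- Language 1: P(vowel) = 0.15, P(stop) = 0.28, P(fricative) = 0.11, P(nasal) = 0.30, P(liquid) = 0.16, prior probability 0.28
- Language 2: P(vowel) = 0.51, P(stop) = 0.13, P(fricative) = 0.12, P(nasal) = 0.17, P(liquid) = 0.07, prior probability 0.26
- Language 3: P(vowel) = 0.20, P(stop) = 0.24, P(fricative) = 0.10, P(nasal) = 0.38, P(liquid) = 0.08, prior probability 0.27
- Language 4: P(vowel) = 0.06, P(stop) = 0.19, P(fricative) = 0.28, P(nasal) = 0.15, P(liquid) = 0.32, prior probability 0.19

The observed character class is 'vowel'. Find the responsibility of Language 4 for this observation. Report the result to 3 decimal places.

By Bayes' theorem, P(k | x) = π_k f_k(x) / Σ_j π_j f_j(x).
Component likelihoods at x = 'vowel':
  f_1 = 0.15
  f_2 = 0.51
  f_3 = 0.2
  f_4 = 0.06
Unnormalised posteriors:
  π_1·f_1 = 0.28 × 0.15 = 0.042
  π_2·f_2 = 0.26 × 0.51 = 0.1326
  π_3·f_3 = 0.27 × 0.2 = 0.054
  π_4·f_4 = 0.19 × 0.06 = 0.0114
Evidence: 0.042 + 0.1326 + 0.054 + 0.0114 = 0.24
So the posterior for Language 4 is 0.0114 / 0.24 ≈ 0.048.

0.048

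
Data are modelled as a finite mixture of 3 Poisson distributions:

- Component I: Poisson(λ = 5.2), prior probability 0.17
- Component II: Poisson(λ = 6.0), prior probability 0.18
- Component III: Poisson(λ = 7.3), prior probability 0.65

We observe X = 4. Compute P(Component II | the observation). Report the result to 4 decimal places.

Apply Bayes' rule: the posterior for each component is proportional to its prior times its likelihood at x.
Poisson probabilities:
  L_I = e^(−5.2)·5.2^4/4! = 0.168063
  L_II = e^(−6.0)·6.0^4/4! = 0.133853
  L_III = e^(−7.3)·7.3^4/4! = 0.0799338
Unnormalised posteriors:
  P(Z=I)·L_I = 0.17 × 0.168063 = 0.0285706
  P(Z=II)·L_II = 0.18 × 0.133853 = 0.0240935
  P(Z=III)·L_III = 0.65 × 0.0799338 = 0.051957
Evidence: 0.0285706 + 0.0240935 + 0.051957 = 0.104621
Responsibility of Component II: 0.0240935 / 0.104621 ≈ 0.2303

0.2303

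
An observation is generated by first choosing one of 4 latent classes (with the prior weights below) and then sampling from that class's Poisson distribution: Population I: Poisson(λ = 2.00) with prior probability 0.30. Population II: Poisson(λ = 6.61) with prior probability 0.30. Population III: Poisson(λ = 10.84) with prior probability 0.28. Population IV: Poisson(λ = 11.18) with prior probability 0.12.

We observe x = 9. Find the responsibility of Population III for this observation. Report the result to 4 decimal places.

0.4419

Apply Bayes' rule: the posterior for each component is proportional to its prior times its likelihood at x.
Component likelihoods at x = 9:
  p_I = e^(−2.00)·2.00^9/9! = 0.000190949
  p_II = e^(−6.61)·6.61^9/9! = 0.0894054
  p_III = e^(−10.84)·10.84^9/9! = 0.111622
  p_IV = e^(−11.18)·11.18^9/9! = 0.104906
Prior × likelihood for each component:
  w_I·p_I = 0.30 × 0.000190949 = 5.72848e-05
  w_II·p_II = 0.30 × 0.0894054 = 0.0268216
  w_III·p_III = 0.28 × 0.111622 = 0.0312541
  w_IV·p_IV = 0.12 × 0.104906 = 0.0125887
Sum: 5.72848e-05 + 0.0268216 + 0.0312541 + 0.0125887 = 0.0707217
P(Population III | data) = 0.0312541 / 0.0707217 ≈ 0.4419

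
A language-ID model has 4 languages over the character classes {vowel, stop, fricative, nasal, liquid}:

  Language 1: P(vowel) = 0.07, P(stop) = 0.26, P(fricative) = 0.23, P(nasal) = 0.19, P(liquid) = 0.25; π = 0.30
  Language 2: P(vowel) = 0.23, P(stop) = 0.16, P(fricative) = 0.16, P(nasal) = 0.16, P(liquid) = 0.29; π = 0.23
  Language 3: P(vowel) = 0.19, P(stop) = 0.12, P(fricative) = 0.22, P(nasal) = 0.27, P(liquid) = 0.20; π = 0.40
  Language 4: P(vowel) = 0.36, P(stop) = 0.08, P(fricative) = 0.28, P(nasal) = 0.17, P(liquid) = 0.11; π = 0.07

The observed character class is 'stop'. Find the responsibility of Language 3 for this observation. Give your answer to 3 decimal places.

0.285

Posterior ∝ prior × likelihood, so P(k | x) ∝ w_k f_k(x); normalise over all components.
Component likelihoods at x = 'stop':
  f_1 = P(stop | comp) = 0.26
  f_2 = P(stop | comp) = 0.16
  f_3 = P(stop | comp) = 0.12
  f_4 = P(stop | comp) = 0.08
Multiply by the mixture weights:
  w_1·f_1 = 0.30 × 0.26 = 0.078
  w_2·f_2 = 0.23 × 0.16 = 0.0368
  w_3·f_3 = 0.40 × 0.12 = 0.048
  w_4·f_4 = 0.07 × 0.08 = 0.0056
Sum: 0.078 + 0.0368 + 0.048 + 0.0056 = 0.1684
Responsibility of Language 3: 0.048 / 0.1684 ≈ 0.285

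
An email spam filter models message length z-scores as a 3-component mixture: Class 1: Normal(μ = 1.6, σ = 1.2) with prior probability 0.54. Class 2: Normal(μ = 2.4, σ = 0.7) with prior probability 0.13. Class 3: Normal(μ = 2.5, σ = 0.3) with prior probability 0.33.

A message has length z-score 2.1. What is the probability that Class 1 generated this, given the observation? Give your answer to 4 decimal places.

0.3989

The responsibility of component k is π_k f_k(x) divided by Σ_j π_j f_j(x).
Normal densities:
  p_1 = 0.30481
  p_2 = 0.51991
  p_3 = 0.5467
Multiply by the mixture weights:
  π_1·p_1 = 0.54 × 0.30481 = 0.164598
  π_2·p_2 = 0.13 × 0.51991 = 0.0675882
  π_3·p_3 = 0.33 × 0.5467 = 0.180411
Sum: 0.164598 + 0.0675882 + 0.180411 = 0.412597
P(Class 1 | data) = 0.164598 / 0.412597 ≈ 0.3989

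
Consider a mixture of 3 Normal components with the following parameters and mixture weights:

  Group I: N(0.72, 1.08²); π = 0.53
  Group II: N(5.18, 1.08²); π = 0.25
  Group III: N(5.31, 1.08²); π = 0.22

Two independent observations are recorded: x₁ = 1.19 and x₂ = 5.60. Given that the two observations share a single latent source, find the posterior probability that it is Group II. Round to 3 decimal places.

0.605

The responsibility of component k is π_k f_k(x) divided by Σ_j π_j f_j(x).
Since both observations come from the same component, the likelihood for component k is f_k(x₁)·f_k(x₂).
  p_I = [0.336017] × [1.36141e-05] = 4.57457e-06
  p_II = [0.000401477] × [0.342489] = 0.000137501
  p_III = [0.000255496] × [0.356311] = 9.10359e-05
Prior × likelihood for each component:
  π_I·p_I = 0.53 × 4.57457e-06 = 2.42452e-06
  π_II·p_II = 0.25 × 0.000137501 = 3.43754e-05
  π_III·p_III = 0.22 × 9.10359e-05 = 2.00279e-05
Normaliser: 2.42452e-06 + 3.43754e-05 + 2.00279e-05 = 5.68278e-05
P(Group II | x) = 3.43754e-05 / 5.68278e-05 ≈ 0.605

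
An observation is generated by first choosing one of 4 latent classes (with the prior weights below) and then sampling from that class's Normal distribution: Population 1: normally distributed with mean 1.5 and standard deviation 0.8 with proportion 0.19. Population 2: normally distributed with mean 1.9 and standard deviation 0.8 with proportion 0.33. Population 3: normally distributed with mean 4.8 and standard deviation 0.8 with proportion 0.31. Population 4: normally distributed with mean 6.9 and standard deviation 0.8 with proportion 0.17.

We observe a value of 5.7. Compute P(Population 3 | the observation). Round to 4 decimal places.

The responsibility of component k is P(Z=k) f_k(x) divided by Σ_j P(Z=j) f_j(x).
Component likelihoods at x = 5.7:
  f_1 = 5.16059e-07
  f_2 = 6.28688e-06
  f_3 = 0.264846
  f_4 = 0.161897
Unnormalised posteriors:
  P(Z=1)·f_1 = 0.19 × 5.16059e-07 = 9.80512e-08
  P(Z=2)·f_2 = 0.33 × 6.28688e-06 = 2.07467e-06
  P(Z=3)·f_3 = 0.31 × 0.264846 = 0.0821022
  P(Z=4)·f_4 = 0.17 × 0.161897 = 0.0275225
Normaliser: 9.80512e-08 + 2.07467e-06 + 0.0821022 + 0.0275225 = 0.109627
So the posterior for Population 3 is 0.0821022 / 0.109627 ≈ 0.7489.

0.7489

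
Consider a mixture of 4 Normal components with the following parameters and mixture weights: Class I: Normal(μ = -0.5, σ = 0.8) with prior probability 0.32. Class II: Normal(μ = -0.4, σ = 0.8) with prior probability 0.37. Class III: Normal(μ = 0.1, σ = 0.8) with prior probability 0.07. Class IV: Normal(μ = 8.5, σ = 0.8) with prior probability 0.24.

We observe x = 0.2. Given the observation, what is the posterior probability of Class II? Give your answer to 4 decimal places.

Posterior ∝ prior × likelihood, so P(k | x) ∝ P(Z=k) f_k(x); normalise over all components.
Normal densities:
  p_I = (1/(0.8·√(2π)))·exp(−(0.2−-0.5)²/(2·0.8²)) = 0.498678·exp(-0.38281) = 0.340069
  p_II = (1/(0.8·√(2π)))·exp(−(0.2−-0.4)²/(2·0.8²)) = 0.498678·exp(-0.28125) = 0.376422
  p_III = (1/(0.8·√(2π)))·exp(−(0.2−0.1)²/(2·0.8²)) = 0.498678·exp(-0.00781) = 0.494797
  p_IV = (1/(0.8·√(2π)))·exp(−(0.2−8.5)²/(2·0.8²)) = 0.498678·exp(-53.82031) = 2.10841e-24
Multiply by the mixture weights:
  P(Z=I)·p_I = 0.32 × 0.340069 = 0.108822
  P(Z=II)·p_II = 0.37 × 0.376422 = 0.139276
  P(Z=III)·p_III = 0.07 × 0.494797 = 0.0346358
  P(Z=IV)·p_IV = 0.24 × 2.10841e-24 = 5.06019e-25
Sum: 0.108822 + 0.139276 + 0.0346358 + 5.06019e-25 = 0.282734
P(Class II | 0.2) = 0.139276 / 0.282734 ≈ 0.4926

0.4926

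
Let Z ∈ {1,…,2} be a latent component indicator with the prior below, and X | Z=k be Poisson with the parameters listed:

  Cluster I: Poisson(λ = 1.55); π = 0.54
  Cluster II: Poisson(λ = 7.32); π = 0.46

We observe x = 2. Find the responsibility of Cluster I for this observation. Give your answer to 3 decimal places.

0.944

Posterior ∝ prior × likelihood, so P(k | x) ∝ w_k f_k(x); normalise over all components.
Poisson probabilities:
  p_I = 0.254963
  p_II = 0.0177401
Prior × likelihood for each component:
  w_I·p_I = 0.54 × 0.254963 = 0.13768
  w_II·p_II = 0.46 × 0.0177401 = 0.00816046
Marginal: 0.13768 + 0.00816046 = 0.14584
So the posterior for Cluster I is 0.13768 / 0.14584 ≈ 0.944.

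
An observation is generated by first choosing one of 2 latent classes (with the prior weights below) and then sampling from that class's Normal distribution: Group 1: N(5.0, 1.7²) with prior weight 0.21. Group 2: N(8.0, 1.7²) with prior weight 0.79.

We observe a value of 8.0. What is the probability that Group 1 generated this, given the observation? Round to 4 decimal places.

0.0530

By Bayes' theorem, P(k | x) = π_k f_k(x) / Σ_j π_j f_j(x).
Evaluate each component's likelihood at the observed value:
  f_1 = (1/(1.7·√(2π)))·exp(−(8.0−5.0)²/(2·1.7²)) = 0.234672·exp(-1.55709) = 0.0494566
  f_2 = (1/(1.7·√(2π)))·exp(−(8.0−8.0)²/(2·1.7²)) = 0.234672·exp(-0.00000) = 0.234672
Multiply by the mixture weights:
  π_1·f_1 = 0.21 × 0.0494566 = 0.0103859
  π_2·f_2 = 0.79 × 0.234672 = 0.185391
Sum: 0.0103859 + 0.185391 = 0.195777
Responsibility of Group 1: 0.0103859 / 0.195777 ≈ 0.0530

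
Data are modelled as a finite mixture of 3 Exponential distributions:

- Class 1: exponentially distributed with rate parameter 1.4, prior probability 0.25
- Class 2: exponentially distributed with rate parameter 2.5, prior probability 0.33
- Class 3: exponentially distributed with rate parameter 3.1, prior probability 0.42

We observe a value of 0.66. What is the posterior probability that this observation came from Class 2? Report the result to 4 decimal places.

Apply Bayes' rule: the posterior for each component is proportional to its prior times its likelihood at x.
Evaluate each component's likelihood at the observed value:
  L_1 = 1.4·e^(−1.4·0.66) = 1.4·e^(−0.9240) = 0.555699
  L_2 = 2.5·e^(−2.5·0.66) = 2.5·e^(−1.6500) = 0.480125
  L_3 = 3.1·e^(−3.1·0.66) = 3.1·e^(−2.0460) = 0.400678
Weight by the priors:
  w_1·L_1 = 0.25 × 0.555699 = 0.138925
  w_2·L_2 = 0.33 × 0.480125 = 0.158441
  w_3·L_3 = 0.42 × 0.400678 = 0.168285
Denominator: 0.138925 + 0.158441 + 0.168285 = 0.465651
Responsibility of Class 2: 0.158441 / 0.465651 ≈ 0.3403

0.3403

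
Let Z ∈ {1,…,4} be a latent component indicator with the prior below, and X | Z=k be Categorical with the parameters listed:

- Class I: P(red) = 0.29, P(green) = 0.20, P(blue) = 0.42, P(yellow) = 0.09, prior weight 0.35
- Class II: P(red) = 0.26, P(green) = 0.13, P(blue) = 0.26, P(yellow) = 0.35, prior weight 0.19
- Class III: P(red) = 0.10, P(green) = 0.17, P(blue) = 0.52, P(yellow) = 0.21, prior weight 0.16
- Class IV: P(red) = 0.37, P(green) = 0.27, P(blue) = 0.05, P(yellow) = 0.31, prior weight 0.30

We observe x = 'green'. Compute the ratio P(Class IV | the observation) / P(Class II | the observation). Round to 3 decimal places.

Since P(k|x) ∝ π_k f_k(x), the posterior odds are π_i f_i(x) / (π_j f_j(x)).
Component likelihoods at x = 'green':
  p_I = P(green | comp) = 0.20
  p_II = P(green | comp) = 0.13
  p_III = P(green | comp) = 0.17
  p_IV = P(green | comp) = 0.27
Odds = (0.30/0.19) × (0.27/0.13) = 1.57895 × 2.07692 ≈ 3.279

3.279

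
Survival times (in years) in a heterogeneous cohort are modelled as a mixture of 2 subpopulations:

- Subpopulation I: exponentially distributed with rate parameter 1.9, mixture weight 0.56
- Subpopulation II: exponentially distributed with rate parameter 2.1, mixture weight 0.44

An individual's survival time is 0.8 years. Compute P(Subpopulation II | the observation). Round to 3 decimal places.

The responsibility of component k is π_k f_k(x) divided by Σ_j π_j f_j(x).
Exponential densities:
  f_I = 1.9·e^(−1.9·0.8) = 1.9·e^(−1.5200) = 0.415553
  f_II = 2.1·e^(−2.1·0.8) = 2.1·e^(−1.6800) = 0.391385
Weight by the priors:
  π_I·f_I = 0.56 × 0.415553 = 0.232709
  π_II·f_II = 0.44 × 0.391385 = 0.17221
Marginal: 0.232709 + 0.17221 = 0.404919
P(Subpopulation II | x) ≈ 0.425

0.425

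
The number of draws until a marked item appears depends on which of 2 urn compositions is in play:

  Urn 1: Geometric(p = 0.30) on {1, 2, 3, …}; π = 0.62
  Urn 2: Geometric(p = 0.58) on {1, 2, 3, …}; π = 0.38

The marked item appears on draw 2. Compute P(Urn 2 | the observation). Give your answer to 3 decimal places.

The responsibility of component k is π_k f_k(x) divided by Σ_j π_j f_j(x).
Component likelihoods at x = 2:
  L_1 = 0.30·(1−0.30)^1 = 0.30·0.7 = 0.21
  L_2 = 0.58·(1−0.58)^1 = 0.58·0.42 = 0.2436
Weight by the priors:
  π_1·L_1 = 0.62 × 0.21 = 0.1302
  π_2·L_2 = 0.38 × 0.2436 = 0.092568
Denominator: 0.1302 + 0.092568 = 0.222768
Responsibility of Urn 2: 0.092568 / 0.222768 ≈ 0.416

0.416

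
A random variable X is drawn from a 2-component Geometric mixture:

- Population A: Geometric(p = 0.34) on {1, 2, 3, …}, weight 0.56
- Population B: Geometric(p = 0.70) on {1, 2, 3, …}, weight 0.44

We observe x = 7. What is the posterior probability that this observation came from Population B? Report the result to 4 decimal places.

By Bayes' theorem, P(k | x) = π_k f_k(x) / Σ_j π_j f_j(x).
Component likelihoods at x = 7:
  L_A = 0.34·(1−0.34)^6 = 0.34·0.082654 = 0.0281023
  L_B = 0.70·(1−0.70)^6 = 0.70·0.000729 = 0.0005103
Prior × likelihood for each component:
  π_A·L_A = 0.56 × 0.0281023 = 0.0157373
  π_B·L_B = 0.44 × 0.0005103 = 0.000224532
Evidence: 0.0157373 + 0.000224532 = 0.0159618
P(Population B | data) ≈ 0.0141

0.0141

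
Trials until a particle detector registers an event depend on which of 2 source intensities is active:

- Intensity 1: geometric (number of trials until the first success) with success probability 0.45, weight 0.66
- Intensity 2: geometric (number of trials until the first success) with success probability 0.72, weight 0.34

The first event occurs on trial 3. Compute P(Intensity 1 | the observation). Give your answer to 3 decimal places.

0.824

The responsibility of component k is π_k f_k(x) divided by Σ_j π_j f_j(x).
Component likelihoods at x = 3:
  p_1 = 0.45·(1−0.45)^2 = 0.45·0.3025 = 0.136125
  p_2 = 0.72·(1−0.72)^2 = 0.72·0.0784 = 0.056448
Multiply by the mixture weights:
  π_1·p_1 = 0.66 × 0.136125 = 0.0898425
  π_2·p_2 = 0.34 × 0.056448 = 0.0191923
Normaliser: 0.0898425 + 0.0191923 = 0.109035
So the posterior for Intensity 1 is 0.0898425 / 0.109035 ≈ 0.824.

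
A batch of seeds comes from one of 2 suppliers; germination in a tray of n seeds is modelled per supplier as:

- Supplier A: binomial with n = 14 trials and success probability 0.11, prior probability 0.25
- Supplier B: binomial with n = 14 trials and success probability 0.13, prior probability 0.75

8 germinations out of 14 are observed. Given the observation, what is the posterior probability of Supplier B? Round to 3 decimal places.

The responsibility of component k is π_k f_k(x) divided by Σ_j π_j f_j(x).
Binomial probabilities:
  p_A = C(14,8)·0.11^8·0.89^6 = 3003·2.14359e-08·0.496981 = 3.19917e-05
  p_B = C(14,8)·0.13^8·0.87^6 = 3003·8.15731e-08·0.433626 = 0.000106223
Weight by the priors:
  π_A·p_A = 0.25 × 3.19917e-05 = 7.99792e-06
  π_B·p_B = 0.75 × 0.000106223 = 7.96671e-05
Normaliser: 7.99792e-06 + 7.96671e-05 = 8.7665e-05
Responsibility of Supplier B: 7.96671e-05 / 8.7665e-05 ≈ 0.909

0.909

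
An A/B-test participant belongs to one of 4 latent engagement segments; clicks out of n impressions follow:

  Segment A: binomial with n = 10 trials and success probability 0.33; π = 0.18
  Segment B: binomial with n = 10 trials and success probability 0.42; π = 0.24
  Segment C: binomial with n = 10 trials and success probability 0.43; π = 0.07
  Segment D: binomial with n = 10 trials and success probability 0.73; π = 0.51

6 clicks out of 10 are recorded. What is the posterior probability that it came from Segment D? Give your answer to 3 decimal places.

0.628

P(component k | x) = π_k·f_k(x) / marginal(x), where marginal(x) = Σ_j π_j·f_j(x).
Binomial probabilities:
  L_A = 0.0546515
  L_B = 0.130445
  L_C = 0.140129
  L_D = 0.168893
Prior × likelihood for each component:
  π_A·L_A = 0.18 × 0.0546515 = 0.00983727
  π_B·L_B = 0.24 × 0.130445 = 0.0313068
  π_C·L_C = 0.07 × 0.140129 = 0.00980906
  π_D·L_D = 0.51 × 0.168893 = 0.0861354
Evidence: 0.00983727 + 0.0313068 + 0.00980906 + 0.0861354 = 0.137089
So the posterior for Segment D is 0.0861354 / 0.137089 ≈ 0.628.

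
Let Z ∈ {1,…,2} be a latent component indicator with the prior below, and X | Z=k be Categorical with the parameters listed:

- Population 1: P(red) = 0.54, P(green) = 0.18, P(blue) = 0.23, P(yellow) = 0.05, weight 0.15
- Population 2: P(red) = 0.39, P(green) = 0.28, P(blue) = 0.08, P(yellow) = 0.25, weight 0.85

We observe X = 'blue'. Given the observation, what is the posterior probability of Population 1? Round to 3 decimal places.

P(component k | x) = w_k·f_k(x) / marginal(x), where marginal(x) = Σ_j w_j·f_j(x).
Evaluate each component's likelihood at the observed value:
  f_1 = 0.23
  f_2 = 0.08
Unnormalised posteriors:
  w_1·f_1 = 0.15 × 0.23 = 0.0345
  w_2·f_2 = 0.85 × 0.08 = 0.068
Normaliser: 0.0345 + 0.068 = 0.1025
P(Population 1 | the observation) = 0.0345 / 0.1025 ≈ 0.337

0.337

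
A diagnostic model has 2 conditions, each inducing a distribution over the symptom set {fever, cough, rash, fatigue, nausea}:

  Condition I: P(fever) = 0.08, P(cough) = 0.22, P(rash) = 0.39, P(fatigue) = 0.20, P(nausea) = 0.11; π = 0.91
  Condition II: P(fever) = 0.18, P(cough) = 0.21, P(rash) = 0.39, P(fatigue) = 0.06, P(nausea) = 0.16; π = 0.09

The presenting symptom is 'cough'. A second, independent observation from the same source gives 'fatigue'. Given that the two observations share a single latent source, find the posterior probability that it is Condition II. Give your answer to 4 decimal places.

0.0275

Posterior ∝ prior × likelihood, so P(k | x) ∝ P(Z=k) f_k(x); normalise over all components.
Since both observations come from the same component, the likelihood for component k is f_k(x₁)·f_k(x₂).
  L_I = [0.22] × [0.2] = 0.044
  L_II = [0.21] × [0.06] = 0.0126
Unnormalised posteriors:
  P(Z=I)·L_I = 0.91 × 0.044 = 0.04004
  P(Z=II)·L_II = 0.09 × 0.0126 = 0.001134
Normaliser: 0.04004 + 0.001134 = 0.041174
P(Condition II | x₁,x₂) = 0.001134 / 0.041174 ≈ 0.0275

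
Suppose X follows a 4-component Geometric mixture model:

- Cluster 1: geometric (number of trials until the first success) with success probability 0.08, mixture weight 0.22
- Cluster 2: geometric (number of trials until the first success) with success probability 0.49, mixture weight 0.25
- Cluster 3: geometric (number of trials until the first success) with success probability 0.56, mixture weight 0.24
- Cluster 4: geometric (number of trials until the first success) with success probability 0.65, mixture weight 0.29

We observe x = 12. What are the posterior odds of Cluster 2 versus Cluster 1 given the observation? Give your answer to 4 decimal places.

0.0106

Only the two components matter; the odds are (w_i f_i(x)) / (w_j f_j(x)).
Geometric probabilities:
  p_1 = 0.08·(1−0.08)^11 = 0.08·0.399637 = 0.031971
  p_2 = 0.49·(1−0.49)^11 = 0.49·0.000607116 = 0.000297487
  p_3 = 0.56·(1−0.56)^11 = 0.56·0.000119668 = 6.70143e-05
  p_4 = 0.65·(1−0.65)^11 = 0.65·9.65492e-06 = 6.2757e-06
Posterior odds = (w_2·p_2) / (w_1·p_1) = (0.25·0.000297487) / (0.22·0.031971) = 7.43718e-05 / 0.00703362 ≈ 0.0106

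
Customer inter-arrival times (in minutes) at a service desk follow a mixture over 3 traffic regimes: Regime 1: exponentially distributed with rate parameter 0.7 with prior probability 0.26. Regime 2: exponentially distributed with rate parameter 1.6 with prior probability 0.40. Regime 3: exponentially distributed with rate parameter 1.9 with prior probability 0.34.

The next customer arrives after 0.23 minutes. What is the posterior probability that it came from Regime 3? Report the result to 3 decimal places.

0.411

Apply Bayes' rule: the posterior for each component is proportional to its prior times its likelihood at x.
Exponential densities:
  p_1 = 0.7·e^(−0.7·0.23) = 0.7·e^(−0.1610) = 0.595904
  p_2 = 1.6·e^(−1.6·0.23) = 1.6·e^(−0.3680) = 1.10739
  p_3 = 1.9·e^(−1.9·0.23) = 1.9·e^(−0.4370) = 1.22735
Unnormalised posteriors:
  π_1·p_1 = 0.26 × 0.595904 = 0.154935
  π_2·p_2 = 0.40 × 1.10739 = 0.442955
  π_3·p_3 = 0.34 × 1.22735 = 0.417298
Evidence: 0.154935 + 0.442955 + 0.417298 = 1.01519
So the posterior for Regime 3 is 0.417298 / 1.01519 ≈ 0.411.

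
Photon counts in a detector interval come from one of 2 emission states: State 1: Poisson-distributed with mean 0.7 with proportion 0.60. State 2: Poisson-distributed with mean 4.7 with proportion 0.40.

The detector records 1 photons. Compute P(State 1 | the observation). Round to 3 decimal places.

0.924

Apply Bayes' rule: the posterior for each component is proportional to its prior times its likelihood at x.
Evaluate each component's likelihood at the observed value:
  p_1 = 0.34761
  p_2 = 0.0427478
Prior × likelihood for each component:
  w_1·p_1 = 0.60 × 0.34761 = 0.208566
  w_2·p_2 = 0.40 × 0.0427478 = 0.0170991
Sum: 0.208566 + 0.0170991 = 0.225665
P(State 1 | the observation) = 0.208566 / 0.225665 ≈ 0.924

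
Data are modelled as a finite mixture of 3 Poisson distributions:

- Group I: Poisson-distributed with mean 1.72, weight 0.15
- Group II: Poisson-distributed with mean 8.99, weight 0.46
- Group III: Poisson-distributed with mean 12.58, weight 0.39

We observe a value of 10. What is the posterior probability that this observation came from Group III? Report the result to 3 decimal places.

0.402

Apply Bayes' rule: the posterior for each component is proportional to its prior times its likelihood at x.
Poisson probabilities:
  p_I = e^(−1.72)·1.72^10/10! = 1.11824e-05
  p_II = e^(−8.99)·8.99^10/10! = 0.118448
  p_III = e^(−12.58)·12.58^10/10! = 0.0941063
Weight by the priors:
  π_I·p_I = 0.15 × 1.11824e-05 = 1.67736e-06
  π_II·p_II = 0.46 × 0.118448 = 0.0544859
  π_III·p_III = 0.39 × 0.0941063 = 0.0367015
Normaliser: 1.67736e-06 + 0.0544859 + 0.0367015 = 0.0911891
Responsibility of Group III: 0.0367015 / 0.0911891 ≈ 0.402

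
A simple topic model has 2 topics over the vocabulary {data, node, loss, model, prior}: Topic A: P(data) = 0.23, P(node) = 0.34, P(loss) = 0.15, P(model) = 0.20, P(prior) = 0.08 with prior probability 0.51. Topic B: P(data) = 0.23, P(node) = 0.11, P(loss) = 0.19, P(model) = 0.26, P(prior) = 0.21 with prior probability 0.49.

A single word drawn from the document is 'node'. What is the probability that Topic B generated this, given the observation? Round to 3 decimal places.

P(component k | x) = π_k·f_k(x) / marginal(x), where marginal(x) = Σ_j π_j·f_j(x).
Component likelihoods at x = 'node':
  f_A = 0.34
  f_B = 0.11
Multiply by the mixture weights:
  π_A·f_A = 0.51 × 0.34 = 0.1734
  π_B·f_B = 0.49 × 0.11 = 0.0539
Denominator: 0.1734 + 0.0539 = 0.2273
P(Topic B | data) ≈ 0.237

0.237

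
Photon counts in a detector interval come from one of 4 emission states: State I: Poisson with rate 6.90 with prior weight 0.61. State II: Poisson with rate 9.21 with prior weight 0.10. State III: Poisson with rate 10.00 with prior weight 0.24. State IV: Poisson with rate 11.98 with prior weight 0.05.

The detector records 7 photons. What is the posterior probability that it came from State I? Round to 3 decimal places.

Posterior ∝ prior × likelihood, so P(k | x) ∝ π_k f_k(x); normalise over all components.
Component likelihoods at x = 7 photons:
  L_I = e^(−6.90)·6.90^7/7! = 0.148895
  L_II = e^(−9.21)·9.21^7/7! = 0.111567
  L_III = e^(−10.00)·10.00^7/7! = 0.0900792
  L_IV = e^(−11.98)·11.98^7/7! = 0.0440473
Unnormalised posteriors:
  π_I·L_I = 0.61 × 0.148895 = 0.0908262
  π_II·L_II = 0.10 × 0.111567 = 0.0111567
  π_III·L_III = 0.24 × 0.0900792 = 0.021619
  π_IV·L_IV = 0.05 × 0.0440473 = 0.00220237
Evidence: 0.0908262 + 0.0111567 + 0.021619 + 0.00220237 = 0.125804
Responsibility of State I: 0.0908262 / 0.125804 ≈ 0.722

0.722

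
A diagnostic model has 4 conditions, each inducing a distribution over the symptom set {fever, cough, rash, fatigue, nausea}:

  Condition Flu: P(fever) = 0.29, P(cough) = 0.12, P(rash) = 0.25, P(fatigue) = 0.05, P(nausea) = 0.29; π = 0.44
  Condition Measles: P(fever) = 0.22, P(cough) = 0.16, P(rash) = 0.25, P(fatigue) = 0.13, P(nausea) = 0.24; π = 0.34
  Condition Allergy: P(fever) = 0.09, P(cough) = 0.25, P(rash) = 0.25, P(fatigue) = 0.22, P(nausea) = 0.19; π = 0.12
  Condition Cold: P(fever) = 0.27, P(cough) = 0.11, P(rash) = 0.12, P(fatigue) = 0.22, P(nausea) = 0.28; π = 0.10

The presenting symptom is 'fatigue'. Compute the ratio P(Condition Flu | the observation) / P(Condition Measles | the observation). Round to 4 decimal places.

Since P(k|x) ∝ P(Z=k) f_k(x), the posterior odds are P(Z=i) f_i(x) / (P(Z=j) f_j(x)).
Component likelihoods at x = 'fatigue':
  f_Flu = 0.05
  f_Measles = 0.13
  f_Allergy = 0.22
  f_Cold = 0.22
0.022 / 0.0442 ≈ 0.4977

0.4977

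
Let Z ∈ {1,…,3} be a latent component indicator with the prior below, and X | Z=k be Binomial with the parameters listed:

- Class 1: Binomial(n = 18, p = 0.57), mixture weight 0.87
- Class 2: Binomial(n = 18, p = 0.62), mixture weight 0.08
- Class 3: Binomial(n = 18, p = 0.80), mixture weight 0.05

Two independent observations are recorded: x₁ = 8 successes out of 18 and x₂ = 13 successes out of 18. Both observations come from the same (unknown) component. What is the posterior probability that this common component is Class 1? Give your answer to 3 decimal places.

0.922

P(component k | x) = w_k·f_k(x) / marginal(x), where marginal(x) = Σ_j w_j·f_j(x).
Since both observations come from the same component, the likelihood for component k is f_k(x₁)·f_k(x₂).
  f_1 = [C(18,8)·0.57^8·0.43^10 = 43758·0.0111429·0.000216115 = 0.105376] × [0.0844491] = 0.00889889
  f_2 = [C(18,8)·0.62^8·0.38^10 = 43758·0.021834·6.27821e-05 = 0.0599828] × [0.135797] = 0.00814547
  f_3 = [C(18,8)·0.80^8·0.20^10 = 43758·0.167772·1.024e-07 = 0.000751757] × [0.15073] = 0.000113312
Weight by the priors:
  w_1·f_1 = 0.87 × 0.00889889 = 0.00774203
  w_2·f_2 = 0.08 × 0.00814547 = 0.000651638
  w_3·f_3 = 0.05 × 0.000113312 = 5.66561e-06
Denominator: 0.00774203 + 0.000651638 + 5.66561e-06 = 0.00839934
Responsibility of Class 1: 0.00774203 / 0.00839934 ≈ 0.922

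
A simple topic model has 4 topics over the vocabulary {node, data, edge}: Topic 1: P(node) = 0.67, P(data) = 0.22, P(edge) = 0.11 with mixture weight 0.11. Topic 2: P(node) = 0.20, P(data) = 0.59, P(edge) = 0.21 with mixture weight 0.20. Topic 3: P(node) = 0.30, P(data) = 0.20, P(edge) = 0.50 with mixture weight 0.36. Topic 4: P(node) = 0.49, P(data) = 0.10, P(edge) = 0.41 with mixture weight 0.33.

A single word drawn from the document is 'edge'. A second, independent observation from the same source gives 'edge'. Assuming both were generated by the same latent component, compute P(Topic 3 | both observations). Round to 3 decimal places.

By Bayes' theorem, P(k | x) = w_k f_k(x) / Σ_j w_j f_j(x).
Since both observations come from the same component, the likelihood for component k is f_k(x₁)·f_k(x₂).
  L_1 = [P(edge | comp) = 0.11] × [0.11] = 0.0121
  L_2 = [P(edge | comp) = 0.21] × [0.21] = 0.0441
  L_3 = [P(edge | comp) = 0.50] × [0.5] = 0.25
  L_4 = [P(edge | comp) = 0.41] × [0.41] = 0.1681
Unnormalised posteriors:
  w_1·L_1 = 0.11 × 0.0121 = 0.001331
  w_2·L_2 = 0.20 × 0.0441 = 0.00882
  w_3·L_3 = 0.36 × 0.25 = 0.09
  w_4·L_4 = 0.33 × 0.1681 = 0.055473
Normaliser: 0.001331 + 0.00882 + 0.09 + 0.055473 = 0.155624
P(Topic 3 | x) ≈ 0.578

0.578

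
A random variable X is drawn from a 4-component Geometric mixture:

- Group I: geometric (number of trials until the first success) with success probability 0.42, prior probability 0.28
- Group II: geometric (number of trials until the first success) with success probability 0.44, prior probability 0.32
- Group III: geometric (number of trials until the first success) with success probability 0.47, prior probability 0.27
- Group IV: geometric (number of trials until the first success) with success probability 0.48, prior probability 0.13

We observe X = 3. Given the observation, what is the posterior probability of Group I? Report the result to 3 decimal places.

0.290

Posterior ∝ prior × likelihood, so P(k | x) ∝ P(Z=k) f_k(x); normalise over all components.
Component likelihoods at x = 3:
  L_I = 0.42·(1−0.42)^2 = 0.42·0.3364 = 0.141288
  L_II = 0.44·(1−0.44)^2 = 0.44·0.3136 = 0.137984
  L_III = 0.47·(1−0.47)^2 = 0.47·0.2809 = 0.132023
  L_IV = 0.48·(1−0.48)^2 = 0.48·0.2704 = 0.129792
Multiply by the mixture weights:
  P(Z=I)·L_I = 0.28 × 0.141288 = 0.0395606
  P(Z=II)·L_II = 0.32 × 0.137984 = 0.0441549
  P(Z=III)·L_III = 0.27 × 0.132023 = 0.0356462
  P(Z=IV)·L_IV = 0.13 × 0.129792 = 0.016873
Marginal: 0.0395606 + 0.0441549 + 0.0356462 + 0.016873 = 0.136235
P(Group I | x) = 0.0395606 / 0.136235 ≈ 0.290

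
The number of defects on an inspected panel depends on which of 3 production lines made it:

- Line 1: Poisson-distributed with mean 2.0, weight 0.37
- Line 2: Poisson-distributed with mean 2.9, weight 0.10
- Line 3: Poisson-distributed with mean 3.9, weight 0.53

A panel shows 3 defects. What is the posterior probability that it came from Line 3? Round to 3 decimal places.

0.543

Apply Bayes' rule: the posterior for each component is proportional to its prior times its likelihood at x.
Component likelihoods at x = 3 defects:
  p_1 = 0.180447
  p_2 = 0.22366
  p_3 = 0.200122
Multiply by the mixture weights:
  w_1·p_1 = 0.37 × 0.180447 = 0.0667654
  w_2·p_2 = 0.10 × 0.22366 = 0.022366
  w_3·p_3 = 0.53 × 0.200122 = 0.106064
Normaliser: 0.0667654 + 0.022366 + 0.106064 = 0.195196
P(Line 3 | data) ≈ 0.543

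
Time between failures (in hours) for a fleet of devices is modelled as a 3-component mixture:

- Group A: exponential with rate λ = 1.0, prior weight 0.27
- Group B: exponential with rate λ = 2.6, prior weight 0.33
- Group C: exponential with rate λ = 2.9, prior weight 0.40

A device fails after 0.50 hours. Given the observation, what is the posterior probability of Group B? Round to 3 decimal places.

The responsibility of component k is π_k f_k(x) divided by Σ_j π_j f_j(x).
Component likelihoods at x = 0.50 hours:
  L_A = 0.606531
  L_B = 0.708583
  L_C = 0.680254
Prior × likelihood for each component:
  π_A·L_A = 0.27 × 0.606531 = 0.163763
  π_B·L_B = 0.33 × 0.708583 = 0.233832
  π_C·L_C = 0.40 × 0.680254 = 0.272102
Sum: 0.163763 + 0.233832 + 0.272102 = 0.669697
P(Group B | 0.50 hours) = 0.233832 / 0.669697 ≈ 0.349

0.349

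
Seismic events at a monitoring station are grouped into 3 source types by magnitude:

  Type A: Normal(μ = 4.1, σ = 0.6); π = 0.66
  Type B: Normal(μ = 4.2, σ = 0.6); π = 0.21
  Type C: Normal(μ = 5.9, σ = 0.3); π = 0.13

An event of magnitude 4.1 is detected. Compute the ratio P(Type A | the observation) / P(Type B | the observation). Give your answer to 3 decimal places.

Posterior odds = (π_i f_i(x)) / (π_j f_j(x)); the normalising sum cancels.
Component likelihoods at x = 4.1:
  L_A = 0.664904
  L_B = 0.655733
  L_C = 2.02529e-08
Odds = (0.66/0.21) × (0.664904/0.655733) = 3.14286 × 1.01399 ≈ 3.187

3.187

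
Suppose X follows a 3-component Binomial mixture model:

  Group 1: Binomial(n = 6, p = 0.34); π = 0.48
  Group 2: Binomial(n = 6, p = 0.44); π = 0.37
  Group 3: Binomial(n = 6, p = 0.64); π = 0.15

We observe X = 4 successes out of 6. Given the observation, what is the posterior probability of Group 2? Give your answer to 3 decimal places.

Posterior ∝ prior × likelihood, so P(k | x) ∝ π_k f_k(x); normalise over all components.
Binomial probabilities:
  f_1 = C(6,4)·0.34^4·0.66^2 = 15·0.0133634·0.4356 = 0.0873162
  f_2 = C(6,4)·0.44^4·0.56^2 = 15·0.037481·0.3136 = 0.17631
  f_3 = C(6,4)·0.64^4·0.36^2 = 15·0.167772·0.1296 = 0.326149
Weight by the priors:
  π_1·f_1 = 0.48 × 0.0873162 = 0.0419118
  π_2·f_2 = 0.37 × 0.17631 = 0.0652349
  π_3·f_3 = 0.15 × 0.326149 = 0.0489224
Marginal: 0.0419118 + 0.0652349 + 0.0489224 = 0.156069
P(Group 2 | data) ≈ 0.418

0.418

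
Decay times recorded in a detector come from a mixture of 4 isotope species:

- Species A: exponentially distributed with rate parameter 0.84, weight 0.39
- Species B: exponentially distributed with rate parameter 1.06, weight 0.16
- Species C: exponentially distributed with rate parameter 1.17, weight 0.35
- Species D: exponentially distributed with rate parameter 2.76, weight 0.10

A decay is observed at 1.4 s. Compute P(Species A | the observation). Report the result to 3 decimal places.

0.449

Apply Bayes' rule: the posterior for each component is proportional to its prior times its likelihood at x.
Exponential densities:
  p_A = 0.84·e^(−0.84·1.4) = 0.84·e^(−1.1760) = 0.259149
  p_B = 1.06·e^(−1.06·1.4) = 1.06·e^(−1.4840) = 0.240333
  p_C = 1.17·e^(−1.17·1.4) = 1.17·e^(−1.6380) = 0.227411
  p_D = 2.76·e^(−2.76·1.4) = 2.76·e^(−3.8640) = 0.0579156
Weight by the priors:
  P(Z=A)·p_A = 0.39 × 0.259149 = 0.101068
  P(Z=B)·p_B = 0.16 × 0.240333 = 0.0384532
  P(Z=C)·p_C = 0.35 × 0.227411 = 0.0795939
  P(Z=D)·p_D = 0.10 × 0.0579156 = 0.00579156
Denominator: 0.101068 + 0.0384532 + 0.0795939 + 0.00579156 = 0.224907
P(Species A | data) = 0.101068 / 0.224907 ≈ 0.449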